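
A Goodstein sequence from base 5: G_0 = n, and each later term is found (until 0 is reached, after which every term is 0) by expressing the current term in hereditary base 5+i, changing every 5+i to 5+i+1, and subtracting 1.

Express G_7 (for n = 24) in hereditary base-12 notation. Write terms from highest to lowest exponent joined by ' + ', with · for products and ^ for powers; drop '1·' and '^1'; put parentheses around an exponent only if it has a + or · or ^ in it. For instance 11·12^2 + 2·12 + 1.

24 —HB5→ 4·5 + 4 —bump→ 4·6 + 4 = 28 —(−1)→ 27
27 —HB6→ 4·6 + 3 —bump→ 4·7 + 3 = 31 —(−1)→ 30
30 —HB7→ 4·7 + 2 —bump→ 4·8 + 2 = 34 —(−1)→ 33
33 —HB8→ 4·8 + 1 —bump→ 4·9 + 1 = 37 —(−1)→ 36
36 —HB9→ 4·9 —bump→ 4·10 = 40 —(−1)→ 39
39 —HB10→ 3·10 + 9 —bump→ 3·11 + 9 = 42 —(−1)→ 41
41 —HB11→ 3·11 + 8 —bump→ 3·12 + 8 = 44 —(−1)→ 43
43 —HB12→ 3·12 + 7 —bump→ 3·13 + 7 = 46 —(−1)→ 45

3·12 + 7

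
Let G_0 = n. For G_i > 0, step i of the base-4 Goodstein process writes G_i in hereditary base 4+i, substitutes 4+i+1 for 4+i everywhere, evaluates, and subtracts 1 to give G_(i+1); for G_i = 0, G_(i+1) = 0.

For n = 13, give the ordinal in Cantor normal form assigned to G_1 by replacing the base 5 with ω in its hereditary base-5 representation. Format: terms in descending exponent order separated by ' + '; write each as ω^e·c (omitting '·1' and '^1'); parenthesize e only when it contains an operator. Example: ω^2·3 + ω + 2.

G_0=13  [base 4] 3·4 + 1  →[4↦5]→  3·5 + 1 = 16  −1 ⇒ G_1=15
G_1=15  [base 5] 3·5  →[5↦6]→  3·6 = 18  −1 ⇒ G_2=17

ω·3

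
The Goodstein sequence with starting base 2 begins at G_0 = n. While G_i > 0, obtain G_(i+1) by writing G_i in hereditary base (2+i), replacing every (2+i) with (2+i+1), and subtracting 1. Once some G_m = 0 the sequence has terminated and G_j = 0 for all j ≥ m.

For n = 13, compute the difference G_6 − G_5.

128453481

(0) 13|_2 = 2^(2 + 1) + 2^2 + 1 ↦ 3^(3 + 1) + 3^3 + 1|_3 = 109 ⇒ 108
(1) 108|_3 = 3^(3 + 1) + 3^3 ↦ 4^(4 + 1) + 4^4|_4 = 1280 ⇒ 1279
(2) 1279|_4 = 4^(4 + 1) + 3·4^3 + 3·4^2 + 3·4 + 3 ↦ 5^(5 + 1) + 3·5^3 + 3·5^2 + 3·5 + 3|_5 = 16093 ⇒ 16092
(3) 16092|_5 = 5^(5 + 1) + 3·5^3 + 3·5^2 + 3·5 + 2 ↦ 6^(6 + 1) + 3·6^3 + 3·6^2 + 3·6 + 2|_6 = 280712 ⇒ 280711
(4) 280711|_6 = 6^(6 + 1) + 3·6^3 + 3·6^2 + 3·6 + 1 ↦ 7^(7 + 1) + 3·7^3 + 3·7^2 + 3·7 + 1|_7 = 5765999 ⇒ 5765998
(5) 5765998|_7 = 7^(7 + 1) + 3·7^3 + 3·7^2 + 3·7 ↦ 8^(8 + 1) + 3·8^3 + 3·8^2 + 3·8|_8 = 134219480 ⇒ 134219479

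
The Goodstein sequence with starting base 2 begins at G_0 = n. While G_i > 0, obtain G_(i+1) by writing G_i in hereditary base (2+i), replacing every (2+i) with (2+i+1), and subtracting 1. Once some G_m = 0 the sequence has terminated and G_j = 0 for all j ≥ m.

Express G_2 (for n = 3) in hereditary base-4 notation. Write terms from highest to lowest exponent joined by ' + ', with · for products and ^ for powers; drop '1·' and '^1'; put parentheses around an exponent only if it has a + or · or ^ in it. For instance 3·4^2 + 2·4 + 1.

3

(0) 3|_2 = 2 + 1 ↦ 3 + 1|_3 = 4 ⇒ 3
(1) 3|_3 = 3 ↦ 4|_4 = 4 ⇒ 3
(2) 3|_4 = 3 ↦ 3|_5 = 3 ⇒ 2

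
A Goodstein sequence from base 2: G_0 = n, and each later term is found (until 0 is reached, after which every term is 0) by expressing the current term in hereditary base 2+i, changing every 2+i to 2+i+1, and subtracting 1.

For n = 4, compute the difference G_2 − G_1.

step 0: 4 = 2^2; sub 3 for 2: 3^3; = 27; G_1 = 27−1 = 26
step 1: 26 = 2·3^2 + 2·3 + 2; sub 4 for 3: 2·4^2 + 2·4 + 2; = 42; G_2 = 42−1 = 41

15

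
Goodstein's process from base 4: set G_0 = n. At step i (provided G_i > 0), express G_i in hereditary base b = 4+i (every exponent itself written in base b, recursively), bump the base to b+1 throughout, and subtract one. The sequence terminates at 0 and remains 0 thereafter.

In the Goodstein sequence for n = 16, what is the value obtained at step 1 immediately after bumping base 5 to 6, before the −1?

28

G_0 = 16. HB_4(16) = 4^2. Bump = 25. G_1 = 24.
G_1 = 24. HB_5(24) = 4·5 + 4. Bump = 28. G_2 = 27.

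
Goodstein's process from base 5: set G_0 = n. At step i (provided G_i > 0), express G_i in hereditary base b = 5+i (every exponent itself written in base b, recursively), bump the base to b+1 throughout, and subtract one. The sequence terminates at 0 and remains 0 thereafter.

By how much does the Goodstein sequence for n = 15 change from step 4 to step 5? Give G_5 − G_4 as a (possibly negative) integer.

1

[0] 15 ≡ 3·5 (base 5). Lift 6: 18. −1: 17.
[1] 17 ≡ 2·6 + 5 (base 6). Lift 7: 19. −1: 18.
[2] 18 ≡ 2·7 + 4 (base 7). Lift 8: 20. −1: 19.
[3] 19 ≡ 2·8 + 3 (base 8). Lift 9: 21. −1: 20.
[4] 20 ≡ 2·9 + 2 (base 9). Lift 10: 22. −1: 21.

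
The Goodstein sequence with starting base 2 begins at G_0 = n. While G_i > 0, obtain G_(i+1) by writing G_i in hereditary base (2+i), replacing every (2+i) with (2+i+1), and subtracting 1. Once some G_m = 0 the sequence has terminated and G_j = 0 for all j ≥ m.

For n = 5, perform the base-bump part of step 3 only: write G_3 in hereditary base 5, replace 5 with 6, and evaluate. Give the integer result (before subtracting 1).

776

(0) 5|_2 = 2^2 + 1 ↦ 3^3 + 1|_3 = 28 ⇒ 27
(1) 27|_3 = 3^3 ↦ 4^4|_4 = 256 ⇒ 255
(2) 255|_4 = 3·4^3 + 3·4^2 + 3·4 + 3 ↦ 3·5^3 + 3·5^2 + 3·5 + 3|_5 = 468 ⇒ 467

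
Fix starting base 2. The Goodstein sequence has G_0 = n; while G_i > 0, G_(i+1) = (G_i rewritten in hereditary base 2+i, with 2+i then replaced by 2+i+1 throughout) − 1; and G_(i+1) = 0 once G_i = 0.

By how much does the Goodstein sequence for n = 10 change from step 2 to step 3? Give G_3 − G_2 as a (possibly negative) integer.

base 2: 10 = 2^(2 + 1) + 2; at 3: 3^(3 + 1) + 3 = 84; next = 83
base 3: 83 = 3^(3 + 1) + 2; at 4: 4^(4 + 1) + 2 = 1026; next = 1025
base 4: 1025 = 4^(4 + 1) + 1; at 5: 5^(5 + 1) + 1 = 15626; next = 15625

14600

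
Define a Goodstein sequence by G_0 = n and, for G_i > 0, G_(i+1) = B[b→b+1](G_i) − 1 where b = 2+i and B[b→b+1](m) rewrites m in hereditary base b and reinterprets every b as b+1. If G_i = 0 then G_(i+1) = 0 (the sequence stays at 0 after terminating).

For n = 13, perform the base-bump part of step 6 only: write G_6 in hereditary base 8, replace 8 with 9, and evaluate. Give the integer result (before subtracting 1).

G_0=13  [base 2] 2^(2 + 1) + 2^2 + 1  →[2↦3]→  3^(3 + 1) + 3^3 + 1 = 109  −1 ⇒ G_1=108
G_1=108  [base 3] 3^(3 + 1) + 3^3  →[3↦4]→  4^(4 + 1) + 4^4 = 1280  −1 ⇒ G_2=1279
G_2=1279  [base 4] 4^(4 + 1) + 3·4^3 + 3·4^2 + 3·4 + 3  →[4↦5]→  5^(5 + 1) + 3·5^3 + 3·5^2 + 3·5 + 3 = 16093  −1 ⇒ G_3=16092
G_3=16092  [base 5] 5^(5 + 1) + 3·5^3 + 3·5^2 + 3·5 + 2  →[5↦6]→  6^(6 + 1) + 3·6^3 + 3·6^2 + 3·6 + 2 = 280712  −1 ⇒ G_4=280711
G_4=280711  [base 6] 6^(6 + 1) + 3·6^3 + 3·6^2 + 3·6 + 1  →[6↦7]→  7^(7 + 1) + 3·7^3 + 3·7^2 + 3·7 + 1 = 5765999  −1 ⇒ G_5=5765998
G_5=5765998  [base 7] 7^(7 + 1) + 3·7^3 + 3·7^2 + 3·7  →[7↦8]→  8^(8 + 1) + 3·8^3 + 3·8^2 + 3·8 = 134219480  −1 ⇒ G_6=134219479
G_6=134219479  [base 8] 8^(8 + 1) + 3·8^3 + 3·8^2 + 2·8 + 7  →[8↦9]→  9^(9 + 1) + 3·9^3 + 3·9^2 + 2·9 + 7 = 3486786856  −1 ⇒ G_7=3486786855

3486786856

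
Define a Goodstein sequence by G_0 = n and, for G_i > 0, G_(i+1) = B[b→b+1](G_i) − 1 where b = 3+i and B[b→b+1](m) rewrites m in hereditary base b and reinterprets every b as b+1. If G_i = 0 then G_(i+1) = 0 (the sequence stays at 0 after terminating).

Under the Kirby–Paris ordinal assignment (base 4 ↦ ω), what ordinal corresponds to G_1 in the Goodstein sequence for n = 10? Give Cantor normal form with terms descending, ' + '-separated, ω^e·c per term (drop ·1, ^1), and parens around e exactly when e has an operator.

ω^2

10 —HB3→ 3^2 + 1 —bump→ 4^2 + 1 = 17 —(−1)→ 16
16 —HB4→ 4^2 —bump→ 5^2 = 25 —(−1)→ 24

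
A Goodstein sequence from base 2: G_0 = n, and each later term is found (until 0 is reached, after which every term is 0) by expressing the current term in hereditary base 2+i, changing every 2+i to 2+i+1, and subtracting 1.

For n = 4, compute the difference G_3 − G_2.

[0] 4 ≡ 2^2 (base 2). Lift 3: 27. −1: 26.
[1] 26 ≡ 2·3^2 + 2·3 + 2 (base 3). Lift 4: 42. −1: 41.
[2] 41 ≡ 2·4^2 + 2·4 + 1 (base 4). Lift 5: 61. −1: 60.

19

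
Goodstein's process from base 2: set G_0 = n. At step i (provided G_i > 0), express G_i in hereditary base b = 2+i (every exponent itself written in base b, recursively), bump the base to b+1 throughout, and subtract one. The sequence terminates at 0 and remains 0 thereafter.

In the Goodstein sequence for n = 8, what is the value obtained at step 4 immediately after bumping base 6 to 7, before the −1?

1647196

G_0=8  [base 2] 2^(2 + 1)  →[2↦3]→  3^(3 + 1) = 81  −1 ⇒ G_1=80
G_1=80  [base 3] 2·3^3 + 2·3^2 + 2·3 + 2  →[3↦4]→  2·4^4 + 2·4^2 + 2·4 + 2 = 554  −1 ⇒ G_2=553
G_2=553  [base 4] 2·4^4 + 2·4^2 + 2·4 + 1  →[4↦5]→  2·5^5 + 2·5^2 + 2·5 + 1 = 6311  −1 ⇒ G_3=6310
G_3=6310  [base 5] 2·5^5 + 2·5^2 + 2·5  →[5↦6]→  2·6^6 + 2·6^2 + 2·6 = 93396  −1 ⇒ G_4=93395
G_4=93395  [base 6] 2·6^6 + 2·6^2 + 6 + 5  →[6↦7]→  2·7^7 + 2·7^2 + 7 + 5 = 1647196  −1 ⇒ G_5=1647195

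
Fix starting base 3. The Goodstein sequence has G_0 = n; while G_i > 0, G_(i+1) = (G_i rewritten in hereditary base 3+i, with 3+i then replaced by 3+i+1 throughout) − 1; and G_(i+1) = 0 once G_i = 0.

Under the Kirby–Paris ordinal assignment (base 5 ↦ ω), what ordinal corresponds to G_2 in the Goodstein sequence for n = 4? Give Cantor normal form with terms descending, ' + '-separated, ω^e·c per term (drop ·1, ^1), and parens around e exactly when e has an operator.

4

G_0 = 4. HB_3(4) = 3 + 1. Bump = 5. G_1 = 4.
G_1 = 4. HB_4(4) = 4. Bump = 5. G_2 = 4.
G_2 = 4. HB_5(4) = 4. Bump = 4. G_3 = 3.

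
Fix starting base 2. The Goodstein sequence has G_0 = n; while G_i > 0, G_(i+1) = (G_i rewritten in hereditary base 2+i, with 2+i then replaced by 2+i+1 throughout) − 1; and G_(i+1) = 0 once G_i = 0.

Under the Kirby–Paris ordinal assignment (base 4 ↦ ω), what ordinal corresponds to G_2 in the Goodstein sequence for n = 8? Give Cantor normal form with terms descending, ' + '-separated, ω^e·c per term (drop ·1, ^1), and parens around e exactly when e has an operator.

G_0 = 8. HB_2(8) = 2^(2 + 1). Bump = 81. G_1 = 80.
G_1 = 80. HB_3(80) = 2·3^3 + 2·3^2 + 2·3 + 2. Bump = 554. G_2 = 553.

ω^ω·2 + ω^2·2 + ω·2 + 1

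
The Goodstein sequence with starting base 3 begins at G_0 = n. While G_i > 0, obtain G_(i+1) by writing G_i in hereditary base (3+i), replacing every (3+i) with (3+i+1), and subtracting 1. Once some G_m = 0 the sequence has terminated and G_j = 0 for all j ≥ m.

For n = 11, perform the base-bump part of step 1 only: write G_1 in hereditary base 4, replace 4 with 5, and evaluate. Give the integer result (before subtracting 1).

G_0 = 11. HB_3(11) = 3^2 + 2. Bump = 18. G_1 = 17.
G_1 = 17. HB_4(17) = 4^2 + 1. Bump = 26. G_2 = 25.

26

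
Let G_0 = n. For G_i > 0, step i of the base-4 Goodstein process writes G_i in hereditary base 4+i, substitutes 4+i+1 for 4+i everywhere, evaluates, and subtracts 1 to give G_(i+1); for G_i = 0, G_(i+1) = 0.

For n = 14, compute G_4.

step 0: 14 = 3·4 + 2; sub 5 for 4: 3·5 + 2; = 17; G_1 = 17−1 = 16
step 1: 16 = 3·5 + 1; sub 6 for 5: 3·6 + 1; = 19; G_2 = 19−1 = 18
step 2: 18 = 3·6; sub 7 for 6: 3·7; = 21; G_3 = 21−1 = 20
step 3: 20 = 2·7 + 6; sub 8 for 7: 2·8 + 6; = 22; G_4 = 22−1 = 21

21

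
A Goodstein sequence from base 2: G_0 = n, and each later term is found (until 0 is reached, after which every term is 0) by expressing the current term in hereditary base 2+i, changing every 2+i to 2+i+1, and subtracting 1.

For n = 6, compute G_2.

257

(0) 6|_2 = 2^2 + 2 ↦ 3^3 + 3|_3 = 30 ⇒ 29
(1) 29|_3 = 3^3 + 2 ↦ 4^4 + 2|_4 = 258 ⇒ 257
(2) 257|_4 = 4^4 + 1 ↦ 5^5 + 1|_5 = 3126 ⇒ 3125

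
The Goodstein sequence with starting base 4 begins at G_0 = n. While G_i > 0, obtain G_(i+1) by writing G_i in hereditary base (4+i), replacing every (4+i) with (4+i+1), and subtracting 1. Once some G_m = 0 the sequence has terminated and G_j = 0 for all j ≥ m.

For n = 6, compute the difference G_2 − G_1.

G_0 = 6. HB_4(6) = 4 + 2. Bump = 7. G_1 = 6.
G_1 = 6. HB_5(6) = 5 + 1. Bump = 7. G_2 = 6.

0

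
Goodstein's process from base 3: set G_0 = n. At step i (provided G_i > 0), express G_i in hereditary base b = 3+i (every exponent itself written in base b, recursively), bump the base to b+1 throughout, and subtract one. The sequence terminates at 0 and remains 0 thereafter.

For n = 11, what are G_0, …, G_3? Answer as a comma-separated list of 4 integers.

step 0: 11 = 3^2 + 2; sub 4 for 3: 4^2 + 2; = 18; G_1 = 18−1 = 17
step 1: 17 = 4^2 + 1; sub 5 for 4: 5^2 + 1; = 26; G_2 = 26−1 = 25
step 2: 25 = 5^2; sub 6 for 5: 6^2; = 36; G_3 = 36−1 = 35

11, 17, 25, 35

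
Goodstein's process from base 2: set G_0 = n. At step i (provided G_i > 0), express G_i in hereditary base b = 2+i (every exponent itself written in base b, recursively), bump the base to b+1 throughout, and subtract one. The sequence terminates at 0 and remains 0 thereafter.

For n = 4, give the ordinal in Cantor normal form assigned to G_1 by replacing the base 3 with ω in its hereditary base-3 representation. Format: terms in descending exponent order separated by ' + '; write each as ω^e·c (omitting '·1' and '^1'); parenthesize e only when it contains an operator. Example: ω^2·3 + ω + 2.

ω^2·2 + ω·2 + 2

[0] 4 ≡ 2^2 (base 2). Lift 3: 27. −1: 26.
[1] 26 ≡ 2·3^2 + 2·3 + 2 (base 3). Lift 4: 42. −1: 41.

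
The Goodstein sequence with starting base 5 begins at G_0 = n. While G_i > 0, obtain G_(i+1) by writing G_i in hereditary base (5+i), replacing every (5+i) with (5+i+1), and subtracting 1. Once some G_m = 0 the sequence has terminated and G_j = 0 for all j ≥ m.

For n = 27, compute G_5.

base 5: 27 = 5^2 + 2; at 6: 6^2 + 2 = 38; next = 37
base 6: 37 = 6^2 + 1; at 7: 7^2 + 1 = 50; next = 49
base 7: 49 = 7^2; at 8: 8^2 = 64; next = 63
base 8: 63 = 7·8 + 7; at 9: 7·9 + 7 = 70; next = 69
base 9: 69 = 7·9 + 6; at 10: 7·10 + 6 = 76; next = 75

75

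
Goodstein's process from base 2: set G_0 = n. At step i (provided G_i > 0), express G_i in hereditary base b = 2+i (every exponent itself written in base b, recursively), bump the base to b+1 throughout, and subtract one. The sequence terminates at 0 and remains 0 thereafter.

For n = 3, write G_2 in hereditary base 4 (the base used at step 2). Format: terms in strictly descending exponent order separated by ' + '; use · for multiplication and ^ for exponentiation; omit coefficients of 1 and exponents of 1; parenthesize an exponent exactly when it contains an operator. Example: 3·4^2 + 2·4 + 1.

i=0: 3 = 2 + 1 (b=2); 2→3: 3 + 1 = 4; 4−1 = 3
i=1: 3 = 3 (b=3); 3→4: 4 = 4; 4−1 = 3
i=2: 3 = 3 (b=4); 4→5: 3 = 3; 3−1 = 2

3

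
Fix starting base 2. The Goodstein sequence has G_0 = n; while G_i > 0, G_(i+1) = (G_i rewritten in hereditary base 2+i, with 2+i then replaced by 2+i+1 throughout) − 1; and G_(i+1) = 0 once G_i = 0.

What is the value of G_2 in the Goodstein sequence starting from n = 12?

G_0=12  [base 2] 2^(2 + 1) + 2^2  →[2↦3]→  3^(3 + 1) + 3^3 = 108  −1 ⇒ G_1=107
G_1=107  [base 3] 3^(3 + 1) + 2·3^2 + 2·3 + 2  →[3↦4]→  4^(4 + 1) + 2·4^2 + 2·4 + 2 = 1066  −1 ⇒ G_2=1065

1065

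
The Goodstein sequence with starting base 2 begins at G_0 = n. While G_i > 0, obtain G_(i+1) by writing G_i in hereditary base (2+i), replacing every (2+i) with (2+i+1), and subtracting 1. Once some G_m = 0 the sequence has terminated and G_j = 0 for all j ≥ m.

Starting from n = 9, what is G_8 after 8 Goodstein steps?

30000003325

step 0: 9 = 2^(2 + 1) + 1; sub 3 for 2: 3^(3 + 1) + 1; = 82; G_1 = 82−1 = 81
step 1: 81 = 3^(3 + 1); sub 4 for 3: 4^(4 + 1); = 1024; G_2 = 1024−1 = 1023
step 2: 1023 = 3·4^4 + 3·4^3 + 3·4^2 + 3·4 + 3; sub 5 for 4: 3·5^5 + 3·5^3 + 3·5^2 + 3·5 + 3; = 9843; G_3 = 9843−1 = 9842
step 3: 9842 = 3·5^5 + 3·5^3 + 3·5^2 + 3·5 + 2; sub 6 for 5: 3·6^6 + 3·6^3 + 3·6^2 + 3·6 + 2; = 140744; G_4 = 140744−1 = 140743
step 4: 140743 = 3·6^6 + 3·6^3 + 3·6^2 + 3·6 + 1; sub 7 for 6: 3·7^7 + 3·7^3 + 3·7^2 + 3·7 + 1; = 2471827; G_5 = 2471827−1 = 2471826
step 5: 2471826 = 3·7^7 + 3·7^3 + 3·7^2 + 3·7; sub 8 for 7: 3·8^8 + 3·8^3 + 3·8^2 + 3·8; = 50333400; G_6 = 50333400−1 = 50333399
step 6: 50333399 = 3·8^8 + 3·8^3 + 3·8^2 + 2·8 + 7; sub 9 for 8: 3·9^9 + 3·9^3 + 3·9^2 + 2·9 + 7; = 1162263922; G_7 = 1162263922−1 = 1162263921
step 7: 1162263921 = 3·9^9 + 3·9^3 + 3·9^2 + 2·9 + 6; sub 10 for 9: 3·10^10 + 3·10^3 + 3·10^2 + 2·10 + 6; = 30000003326; G_8 = 30000003326−1 = 30000003325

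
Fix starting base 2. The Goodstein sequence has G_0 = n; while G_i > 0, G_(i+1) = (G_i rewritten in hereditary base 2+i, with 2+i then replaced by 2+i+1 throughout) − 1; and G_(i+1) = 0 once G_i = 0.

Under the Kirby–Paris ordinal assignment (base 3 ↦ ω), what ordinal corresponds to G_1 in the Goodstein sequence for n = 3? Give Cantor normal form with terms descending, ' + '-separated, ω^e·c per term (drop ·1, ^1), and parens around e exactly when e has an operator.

ω

(0) 3|_2 = 2 + 1 ↦ 3 + 1|_3 = 4 ⇒ 3
(1) 3|_3 = 3 ↦ 4|_4 = 4 ⇒ 3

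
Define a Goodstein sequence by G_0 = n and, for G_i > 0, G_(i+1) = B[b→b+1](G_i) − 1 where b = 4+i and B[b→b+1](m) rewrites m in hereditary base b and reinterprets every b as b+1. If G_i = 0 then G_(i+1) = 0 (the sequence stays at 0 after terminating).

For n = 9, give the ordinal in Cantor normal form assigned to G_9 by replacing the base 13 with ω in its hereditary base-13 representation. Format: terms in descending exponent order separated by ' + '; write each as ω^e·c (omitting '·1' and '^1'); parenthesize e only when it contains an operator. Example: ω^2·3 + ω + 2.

i=0: 9 = 2·4 + 1 (b=4); 4→5: 2·5 + 1 = 11; 11−1 = 10
i=1: 10 = 2·5 (b=5); 5→6: 2·6 = 12; 12−1 = 11
i=2: 11 = 6 + 5 (b=6); 6→7: 7 + 5 = 12; 12−1 = 11
i=3: 11 = 7 + 4 (b=7); 7→8: 8 + 4 = 12; 12−1 = 11
i=4: 11 = 8 + 3 (b=8); 8→9: 9 + 3 = 12; 12−1 = 11
i=5: 11 = 9 + 2 (b=9); 9→10: 10 + 2 = 12; 12−1 = 11
i=6: 11 = 10 + 1 (b=10); 10→11: 11 + 1 = 12; 12−1 = 11
i=7: 11 = 11 (b=11); 11→12: 12 = 12; 12−1 = 11
i=8: 11 = 11 (b=12); 12→13: 11 = 11; 11−1 = 10

10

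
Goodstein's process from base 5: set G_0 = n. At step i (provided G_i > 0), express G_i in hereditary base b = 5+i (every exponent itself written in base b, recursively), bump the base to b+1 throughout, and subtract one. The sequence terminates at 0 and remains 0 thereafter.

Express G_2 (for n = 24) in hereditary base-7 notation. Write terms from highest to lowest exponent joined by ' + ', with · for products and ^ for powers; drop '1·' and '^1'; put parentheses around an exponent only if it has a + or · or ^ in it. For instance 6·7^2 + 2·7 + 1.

4·7 + 2

G_0=24  [base 5] 4·5 + 4  →[5↦6]→  4·6 + 4 = 28  −1 ⇒ G_1=27
G_1=27  [base 6] 4·6 + 3  →[6↦7]→  4·7 + 3 = 31  −1 ⇒ G_2=30
G_2=30  [base 7] 4·7 + 2  →[7↦8]→  4·8 + 2 = 34  −1 ⇒ G_3=33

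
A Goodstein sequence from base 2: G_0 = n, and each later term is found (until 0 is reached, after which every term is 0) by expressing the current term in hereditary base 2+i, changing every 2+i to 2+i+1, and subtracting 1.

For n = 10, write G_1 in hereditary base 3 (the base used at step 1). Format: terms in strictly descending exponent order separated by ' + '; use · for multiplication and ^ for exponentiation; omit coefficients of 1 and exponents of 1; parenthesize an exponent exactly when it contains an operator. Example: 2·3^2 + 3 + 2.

G_0 = 10. HB_2(10) = 2^(2 + 1) + 2. Bump = 84. G_1 = 83.
G_1 = 83. HB_3(83) = 3^(3 + 1) + 2. Bump = 1026. G_2 = 1025.

3^(3 + 1) + 2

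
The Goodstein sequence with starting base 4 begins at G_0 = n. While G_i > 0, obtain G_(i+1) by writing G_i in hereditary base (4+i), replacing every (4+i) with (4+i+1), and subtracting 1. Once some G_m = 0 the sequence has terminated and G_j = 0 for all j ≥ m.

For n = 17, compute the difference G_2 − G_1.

10

[0] 17 ≡ 4^2 + 1 (base 4). Lift 5: 26. −1: 25.
[1] 25 ≡ 5^2 (base 5). Lift 6: 36. −1: 35.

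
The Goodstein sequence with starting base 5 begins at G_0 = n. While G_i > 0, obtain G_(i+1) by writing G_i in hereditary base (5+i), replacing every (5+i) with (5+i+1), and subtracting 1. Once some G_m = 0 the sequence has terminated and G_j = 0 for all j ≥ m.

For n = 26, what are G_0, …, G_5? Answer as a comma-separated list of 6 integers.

26, 36, 48, 53, 58, 63

G_0 = 26. HB_5(26) = 5^2 + 1. Bump = 37. G_1 = 36.
G_1 = 36. HB_6(36) = 6^2. Bump = 49. G_2 = 48.
G_2 = 48. HB_7(48) = 6·7 + 6. Bump = 54. G_3 = 53.
G_3 = 53. HB_8(53) = 6·8 + 5. Bump = 59. G_4 = 58.
G_4 = 58. HB_9(58) = 6·9 + 4. Bump = 64. G_5 = 63.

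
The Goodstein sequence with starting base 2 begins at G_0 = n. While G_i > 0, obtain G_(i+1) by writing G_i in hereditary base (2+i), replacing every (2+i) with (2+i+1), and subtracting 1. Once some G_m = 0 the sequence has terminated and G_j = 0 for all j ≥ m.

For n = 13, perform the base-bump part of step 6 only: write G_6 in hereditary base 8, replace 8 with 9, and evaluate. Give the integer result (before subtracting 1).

3486786856

(0) 13|_2 = 2^(2 + 1) + 2^2 + 1 ↦ 3^(3 + 1) + 3^3 + 1|_3 = 109 ⇒ 108
(1) 108|_3 = 3^(3 + 1) + 3^3 ↦ 4^(4 + 1) + 4^4|_4 = 1280 ⇒ 1279
(2) 1279|_4 = 4^(4 + 1) + 3·4^3 + 3·4^2 + 3·4 + 3 ↦ 5^(5 + 1) + 3·5^3 + 3·5^2 + 3·5 + 3|_5 = 16093 ⇒ 16092
(3) 16092|_5 = 5^(5 + 1) + 3·5^3 + 3·5^2 + 3·5 + 2 ↦ 6^(6 + 1) + 3·6^3 + 3·6^2 + 3·6 + 2|_6 = 280712 ⇒ 280711
(4) 280711|_6 = 6^(6 + 1) + 3·6^3 + 3·6^2 + 3·6 + 1 ↦ 7^(7 + 1) + 3·7^3 + 3·7^2 + 3·7 + 1|_7 = 5765999 ⇒ 5765998
(5) 5765998|_7 = 7^(7 + 1) + 3·7^3 + 3·7^2 + 3·7 ↦ 8^(8 + 1) + 3·8^3 + 3·8^2 + 3·8|_8 = 134219480 ⇒ 134219479
(6) 134219479|_8 = 8^(8 + 1) + 3·8^3 + 3·8^2 + 2·8 + 7 ↦ 9^(9 + 1) + 3·9^3 + 3·9^2 + 2·9 + 7|_9 = 3486786856 ⇒ 3486786855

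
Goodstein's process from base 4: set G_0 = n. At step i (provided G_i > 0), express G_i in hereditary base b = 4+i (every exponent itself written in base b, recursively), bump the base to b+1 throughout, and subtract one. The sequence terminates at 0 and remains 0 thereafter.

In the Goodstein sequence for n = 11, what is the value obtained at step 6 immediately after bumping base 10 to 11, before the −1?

16

G_0=11  [base 4] 2·4 + 3  →[4↦5]→  2·5 + 3 = 13  −1 ⇒ G_1=12
G_1=12  [base 5] 2·5 + 2  →[5↦6]→  2·6 + 2 = 14  −1 ⇒ G_2=13
G_2=13  [base 6] 2·6 + 1  →[6↦7]→  2·7 + 1 = 15  −1 ⇒ G_3=14
G_3=14  [base 7] 2·7  →[7↦8]→  2·8 = 16  −1 ⇒ G_4=15
G_4=15  [base 8] 8 + 7  →[8↦9]→  9 + 7 = 16  −1 ⇒ G_5=15
G_5=15  [base 9] 9 + 6  →[9↦10]→  10 + 6 = 16  −1 ⇒ G_6=15
G_6=15  [base 10] 10 + 5  →[10↦11]→  11 + 5 = 16  −1 ⇒ G_7=15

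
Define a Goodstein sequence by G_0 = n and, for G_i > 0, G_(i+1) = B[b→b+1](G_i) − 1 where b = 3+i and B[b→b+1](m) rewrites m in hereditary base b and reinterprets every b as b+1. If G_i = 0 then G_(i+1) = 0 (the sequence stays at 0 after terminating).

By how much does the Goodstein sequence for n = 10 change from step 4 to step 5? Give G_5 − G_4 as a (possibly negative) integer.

i=0: 10 = 3^2 + 1 (b=3); 3→4: 4^2 + 1 = 17; 17−1 = 16
i=1: 16 = 4^2 (b=4); 4→5: 5^2 = 25; 25−1 = 24
i=2: 24 = 4·5 + 4 (b=5); 5→6: 4·6 + 4 = 28; 28−1 = 27
i=3: 27 = 4·6 + 3 (b=6); 6→7: 4·7 + 3 = 31; 31−1 = 30
i=4: 30 = 4·7 + 2 (b=7); 7→8: 4·8 + 2 = 34; 34−1 = 33

3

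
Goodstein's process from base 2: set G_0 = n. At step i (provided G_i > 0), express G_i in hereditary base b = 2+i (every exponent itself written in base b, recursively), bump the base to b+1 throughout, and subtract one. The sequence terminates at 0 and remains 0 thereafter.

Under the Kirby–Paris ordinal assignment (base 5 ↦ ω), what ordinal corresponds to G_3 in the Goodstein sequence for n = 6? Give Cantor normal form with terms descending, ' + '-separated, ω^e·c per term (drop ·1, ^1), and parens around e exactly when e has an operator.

ω^ω

[0] 6 ≡ 2^2 + 2 (base 2). Lift 3: 30. −1: 29.
[1] 29 ≡ 3^3 + 2 (base 3). Lift 4: 258. −1: 257.
[2] 257 ≡ 4^4 + 1 (base 4). Lift 5: 3126. −1: 3125.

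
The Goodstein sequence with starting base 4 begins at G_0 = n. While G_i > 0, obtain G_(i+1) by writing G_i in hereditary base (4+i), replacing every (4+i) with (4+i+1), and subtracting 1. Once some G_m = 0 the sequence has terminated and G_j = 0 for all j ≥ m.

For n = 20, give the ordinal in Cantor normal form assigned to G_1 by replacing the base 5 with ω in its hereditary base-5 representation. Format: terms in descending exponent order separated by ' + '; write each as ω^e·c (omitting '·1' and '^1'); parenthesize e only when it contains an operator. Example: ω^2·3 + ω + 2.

ω^2 + 4

G_0=20  [base 4] 4^2 + 4  →[4↦5]→  5^2 + 5 = 30  −1 ⇒ G_1=29
G_1=29  [base 5] 5^2 + 4  →[5↦6]→  6^2 + 4 = 40  −1 ⇒ G_2=39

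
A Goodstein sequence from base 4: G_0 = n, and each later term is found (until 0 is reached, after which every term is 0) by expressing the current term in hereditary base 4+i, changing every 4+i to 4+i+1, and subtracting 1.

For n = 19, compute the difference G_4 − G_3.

[0] 19 ≡ 4^2 + 3 (base 4). Lift 5: 28. −1: 27.
[1] 27 ≡ 5^2 + 2 (base 5). Lift 6: 38. −1: 37.
[2] 37 ≡ 6^2 + 1 (base 6). Lift 7: 50. −1: 49.
[3] 49 ≡ 7^2 (base 7). Lift 8: 64. −1: 63.

14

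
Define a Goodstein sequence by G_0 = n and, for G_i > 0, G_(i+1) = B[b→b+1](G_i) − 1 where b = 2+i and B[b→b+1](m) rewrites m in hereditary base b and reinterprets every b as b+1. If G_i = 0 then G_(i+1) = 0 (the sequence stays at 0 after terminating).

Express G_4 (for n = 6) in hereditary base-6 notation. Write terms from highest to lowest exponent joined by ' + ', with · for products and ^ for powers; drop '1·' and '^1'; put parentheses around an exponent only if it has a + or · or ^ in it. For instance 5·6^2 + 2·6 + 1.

5·6^5 + 5·6^4 + 5·6^3 + 5·6^2 + 5·6 + 5

[0] 6 ≡ 2^2 + 2 (base 2). Lift 3: 30. −1: 29.
[1] 29 ≡ 3^3 + 2 (base 3). Lift 4: 258. −1: 257.
[2] 257 ≡ 4^4 + 1 (base 4). Lift 5: 3126. −1: 3125.
[3] 3125 ≡ 5^5 (base 5). Lift 6: 46656. −1: 46655.
[4] 46655 ≡ 5·6^5 + 5·6^4 + 5·6^3 + 5·6^2 + 5·6 + 5 (base 6). Lift 7: 98040. −1: 98039.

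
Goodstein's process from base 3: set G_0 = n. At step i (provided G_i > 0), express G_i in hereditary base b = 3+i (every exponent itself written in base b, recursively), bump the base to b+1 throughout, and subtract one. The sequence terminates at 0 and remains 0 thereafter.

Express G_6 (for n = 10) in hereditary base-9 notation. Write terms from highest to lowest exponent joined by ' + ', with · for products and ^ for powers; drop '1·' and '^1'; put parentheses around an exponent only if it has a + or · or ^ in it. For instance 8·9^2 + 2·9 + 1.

G_0=10  [base 3] 3^2 + 1  →[3↦4]→  4^2 + 1 = 17  −1 ⇒ G_1=16
G_1=16  [base 4] 4^2  →[4↦5]→  5^2 = 25  −1 ⇒ G_2=24
G_2=24  [base 5] 4·5 + 4  →[5↦6]→  4·6 + 4 = 28  −1 ⇒ G_3=27
G_3=27  [base 6] 4·6 + 3  →[6↦7]→  4·7 + 3 = 31  −1 ⇒ G_4=30
G_4=30  [base 7] 4·7 + 2  →[7↦8]→  4·8 + 2 = 34  −1 ⇒ G_5=33
G_5=33  [base 8] 4·8 + 1  →[8↦9]→  4·9 + 1 = 37  −1 ⇒ G_6=36
G_6=36  [base 9] 4·9  →[9↦10]→  4·10 = 40  −1 ⇒ G_7=39

4·9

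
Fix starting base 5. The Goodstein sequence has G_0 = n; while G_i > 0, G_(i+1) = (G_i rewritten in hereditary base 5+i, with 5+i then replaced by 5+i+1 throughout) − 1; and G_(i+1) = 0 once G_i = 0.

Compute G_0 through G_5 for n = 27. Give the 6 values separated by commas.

[0] 27 ≡ 5^2 + 2 (base 5). Lift 6: 38. −1: 37.
[1] 37 ≡ 6^2 + 1 (base 6). Lift 7: 50. −1: 49.
[2] 49 ≡ 7^2 (base 7). Lift 8: 64. −1: 63.
[3] 63 ≡ 7·8 + 7 (base 8). Lift 9: 70. −1: 69.
[4] 69 ≡ 7·9 + 6 (base 9). Lift 10: 76. −1: 75.

27, 37, 49, 63, 69, 75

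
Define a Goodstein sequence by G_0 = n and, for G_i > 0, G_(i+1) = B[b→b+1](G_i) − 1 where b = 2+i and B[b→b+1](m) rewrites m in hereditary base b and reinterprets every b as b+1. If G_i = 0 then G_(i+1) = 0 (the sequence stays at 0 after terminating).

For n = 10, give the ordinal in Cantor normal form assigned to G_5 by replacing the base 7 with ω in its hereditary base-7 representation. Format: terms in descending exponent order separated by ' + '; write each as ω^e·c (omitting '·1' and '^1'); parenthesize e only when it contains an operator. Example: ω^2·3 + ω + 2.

ω^ω·5 + ω^5·5 + ω^4·5 + ω^3·5 + ω^2·5 + ω·5 + 4

(0) 10|_2 = 2^(2 + 1) + 2 ↦ 3^(3 + 1) + 3|_3 = 84 ⇒ 83
(1) 83|_3 = 3^(3 + 1) + 2 ↦ 4^(4 + 1) + 2|_4 = 1026 ⇒ 1025
(2) 1025|_4 = 4^(4 + 1) + 1 ↦ 5^(5 + 1) + 1|_5 = 15626 ⇒ 15625
(3) 15625|_5 = 5^(5 + 1) ↦ 6^(6 + 1)|_6 = 279936 ⇒ 279935
(4) 279935|_6 = 5·6^6 + 5·6^5 + 5·6^4 + 5·6^3 + 5·6^2 + 5·6 + 5 ↦ 5·7^7 + 5·7^5 + 5·7^4 + 5·7^3 + 5·7^2 + 5·7 + 5|_7 = 4215755 ⇒ 4215754
(5) 4215754|_7 = 5·7^7 + 5·7^5 + 5·7^4 + 5·7^3 + 5·7^2 + 5·7 + 4 ↦ 5·8^8 + 5·8^5 + 5·8^4 + 5·8^3 + 5·8^2 + 5·8 + 4|_8 = 84073324 ⇒ 84073323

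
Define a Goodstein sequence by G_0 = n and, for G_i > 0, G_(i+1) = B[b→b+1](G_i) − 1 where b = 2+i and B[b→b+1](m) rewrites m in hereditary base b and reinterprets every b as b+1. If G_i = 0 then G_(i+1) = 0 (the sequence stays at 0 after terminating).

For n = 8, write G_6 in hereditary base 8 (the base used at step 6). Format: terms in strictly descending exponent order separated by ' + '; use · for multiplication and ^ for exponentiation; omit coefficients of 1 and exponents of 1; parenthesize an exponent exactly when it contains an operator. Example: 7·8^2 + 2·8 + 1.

[0] 8 ≡ 2^(2 + 1) (base 2). Lift 3: 81. −1: 80.
[1] 80 ≡ 2·3^3 + 2·3^2 + 2·3 + 2 (base 3). Lift 4: 554. −1: 553.
[2] 553 ≡ 2·4^4 + 2·4^2 + 2·4 + 1 (base 4). Lift 5: 6311. −1: 6310.
[3] 6310 ≡ 2·5^5 + 2·5^2 + 2·5 (base 5). Lift 6: 93396. −1: 93395.
[4] 93395 ≡ 2·6^6 + 2·6^2 + 6 + 5 (base 6). Lift 7: 1647196. −1: 1647195.
[5] 1647195 ≡ 2·7^7 + 2·7^2 + 7 + 4 (base 7). Lift 8: 33554572. −1: 33554571.
[6] 33554571 ≡ 2·8^8 + 2·8^2 + 8 + 3 (base 8). Lift 9: 774841152. −1: 774841151.

2·8^8 + 2·8^2 + 8 + 3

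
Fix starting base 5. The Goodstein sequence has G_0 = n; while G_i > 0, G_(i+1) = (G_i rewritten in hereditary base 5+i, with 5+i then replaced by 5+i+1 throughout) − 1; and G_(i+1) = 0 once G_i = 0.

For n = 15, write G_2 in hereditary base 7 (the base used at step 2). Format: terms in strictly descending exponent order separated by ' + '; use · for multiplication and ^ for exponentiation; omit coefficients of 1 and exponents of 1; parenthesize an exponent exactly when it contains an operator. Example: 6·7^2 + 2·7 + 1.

2·7 + 4

G_0=15  [base 5] 3·5  →[5↦6]→  3·6 = 18  −1 ⇒ G_1=17
G_1=17  [base 6] 2·6 + 5  →[6↦7]→  2·7 + 5 = 19  −1 ⇒ G_2=18
G_2=18  [base 7] 2·7 + 4  →[7↦8]→  2·8 + 4 = 20  −1 ⇒ G_3=19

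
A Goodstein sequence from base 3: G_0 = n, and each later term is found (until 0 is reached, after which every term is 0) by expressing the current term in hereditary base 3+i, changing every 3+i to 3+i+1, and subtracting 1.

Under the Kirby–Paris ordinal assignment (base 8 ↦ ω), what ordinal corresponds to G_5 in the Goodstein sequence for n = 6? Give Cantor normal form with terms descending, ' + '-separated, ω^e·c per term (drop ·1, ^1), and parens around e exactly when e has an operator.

7

[0] 6 ≡ 2·3 (base 3). Lift 4: 8. −1: 7.
[1] 7 ≡ 4 + 3 (base 4). Lift 5: 8. −1: 7.
[2] 7 ≡ 5 + 2 (base 5). Lift 6: 8. −1: 7.
[3] 7 ≡ 6 + 1 (base 6). Lift 7: 8. −1: 7.
[4] 7 ≡ 7 (base 7). Lift 8: 8. −1: 7.
[5] 7 ≡ 7 (base 8). Lift 9: 7. −1: 6.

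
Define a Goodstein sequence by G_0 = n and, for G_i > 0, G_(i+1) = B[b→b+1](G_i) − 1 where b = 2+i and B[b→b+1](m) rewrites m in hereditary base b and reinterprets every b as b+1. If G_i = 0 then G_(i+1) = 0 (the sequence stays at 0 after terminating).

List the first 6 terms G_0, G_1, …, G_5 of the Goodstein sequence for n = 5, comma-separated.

i=0: 5 = 2^2 + 1 (b=2); 2→3: 3^3 + 1 = 28; 28−1 = 27
i=1: 27 = 3^3 (b=3); 3→4: 4^4 = 256; 256−1 = 255
i=2: 255 = 3·4^3 + 3·4^2 + 3·4 + 3 (b=4); 4→5: 3·5^3 + 3·5^2 + 3·5 + 3 = 468; 468−1 = 467
i=3: 467 = 3·5^3 + 3·5^2 + 3·5 + 2 (b=5); 5→6: 3·6^3 + 3·6^2 + 3·6 + 2 = 776; 776−1 = 775
i=4: 775 = 3·6^3 + 3·6^2 + 3·6 + 1 (b=6); 6→7: 3·7^3 + 3·7^2 + 3·7 + 1 = 1198; 1198−1 = 1197

5, 27, 255, 467, 775, 1197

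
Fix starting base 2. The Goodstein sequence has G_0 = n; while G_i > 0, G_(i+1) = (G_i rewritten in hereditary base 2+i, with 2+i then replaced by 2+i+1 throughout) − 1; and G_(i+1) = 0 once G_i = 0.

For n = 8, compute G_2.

553

[0] 8 ≡ 2^(2 + 1) (base 2). Lift 3: 81. −1: 80.
[1] 80 ≡ 2·3^3 + 2·3^2 + 2·3 + 2 (base 3). Lift 4: 554. −1: 553.
[2] 553 ≡ 2·4^4 + 2·4^2 + 2·4 + 1 (base 4). Lift 5: 6311. −1: 6310.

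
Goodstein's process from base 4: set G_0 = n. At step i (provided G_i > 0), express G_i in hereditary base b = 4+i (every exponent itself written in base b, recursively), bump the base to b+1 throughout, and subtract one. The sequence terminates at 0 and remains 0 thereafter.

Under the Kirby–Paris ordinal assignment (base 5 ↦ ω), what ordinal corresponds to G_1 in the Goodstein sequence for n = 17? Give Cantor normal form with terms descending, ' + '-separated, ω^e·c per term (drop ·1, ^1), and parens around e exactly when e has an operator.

(0) 17|_4 = 4^2 + 1 ↦ 5^2 + 1|_5 = 26 ⇒ 25
(1) 25|_5 = 5^2 ↦ 6^2|_6 = 36 ⇒ 35

ω^2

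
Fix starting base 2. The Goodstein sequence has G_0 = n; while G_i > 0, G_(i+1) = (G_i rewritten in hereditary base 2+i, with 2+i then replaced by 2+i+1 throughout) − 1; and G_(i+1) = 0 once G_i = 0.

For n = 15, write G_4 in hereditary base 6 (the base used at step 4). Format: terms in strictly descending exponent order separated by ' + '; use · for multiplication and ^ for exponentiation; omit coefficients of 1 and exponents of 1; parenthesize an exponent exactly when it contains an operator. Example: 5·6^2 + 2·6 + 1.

6^(6 + 1) + 6^6 + 1

15 —HB2→ 2^(2 + 1) + 2^2 + 2 + 1 —bump→ 3^(3 + 1) + 3^3 + 3 + 1 = 112 —(−1)→ 111
111 —HB3→ 3^(3 + 1) + 3^3 + 3 —bump→ 4^(4 + 1) + 4^4 + 4 = 1284 —(−1)→ 1283
1283 —HB4→ 4^(4 + 1) + 4^4 + 3 —bump→ 5^(5 + 1) + 5^5 + 3 = 18753 —(−1)→ 18752
18752 —HB5→ 5^(5 + 1) + 5^5 + 2 —bump→ 6^(6 + 1) + 6^6 + 2 = 326594 —(−1)→ 326593
326593 —HB6→ 6^(6 + 1) + 6^6 + 1 —bump→ 7^(7 + 1) + 7^7 + 1 = 6588345 —(−1)→ 6588344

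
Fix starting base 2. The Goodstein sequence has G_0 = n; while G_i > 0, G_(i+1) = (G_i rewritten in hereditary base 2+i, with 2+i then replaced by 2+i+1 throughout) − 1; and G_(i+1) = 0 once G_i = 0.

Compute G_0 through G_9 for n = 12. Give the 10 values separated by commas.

step 0: 12 = 2^(2 + 1) + 2^2; sub 3 for 2: 3^(3 + 1) + 3^3; = 108; G_1 = 108−1 = 107
step 1: 107 = 3^(3 + 1) + 2·3^2 + 2·3 + 2; sub 4 for 3: 4^(4 + 1) + 2·4^2 + 2·4 + 2; = 1066; G_2 = 1066−1 = 1065
step 2: 1065 = 4^(4 + 1) + 2·4^2 + 2·4 + 1; sub 5 for 4: 5^(5 + 1) + 2·5^2 + 2·5 + 1; = 15686; G_3 = 15686−1 = 15685
step 3: 15685 = 5^(5 + 1) + 2·5^2 + 2·5; sub 6 for 5: 6^(6 + 1) + 2·6^2 + 2·6; = 280020; G_4 = 280020−1 = 280019
step 4: 280019 = 6^(6 + 1) + 2·6^2 + 6 + 5; sub 7 for 6: 7^(7 + 1) + 2·7^2 + 7 + 5; = 5764911; G_5 = 5764911−1 = 5764910
step 5: 5764910 = 7^(7 + 1) + 2·7^2 + 7 + 4; sub 8 for 7: 8^(8 + 1) + 2·8^2 + 8 + 4; = 134217868; G_6 = 134217868−1 = 134217867
step 6: 134217867 = 8^(8 + 1) + 2·8^2 + 8 + 3; sub 9 for 8: 9^(9 + 1) + 2·9^2 + 9 + 3; = 3486784575; G_7 = 3486784575−1 = 3486784574
step 7: 3486784574 = 9^(9 + 1) + 2·9^2 + 9 + 2; sub 10 for 9: 10^(10 + 1) + 2·10^2 + 10 + 2; = 100000000212; G_8 = 100000000212−1 = 100000000211
step 8: 100000000211 = 10^(10 + 1) + 2·10^2 + 10 + 1; sub 11 for 10: 11^(11 + 1) + 2·11^2 + 11 + 1; = 3138428376975; G_9 = 3138428376975−1 = 3138428376974

12, 107, 1065, 15685, 280019, 5764910, 134217867, 3486784574, 100000000211, 3138428376974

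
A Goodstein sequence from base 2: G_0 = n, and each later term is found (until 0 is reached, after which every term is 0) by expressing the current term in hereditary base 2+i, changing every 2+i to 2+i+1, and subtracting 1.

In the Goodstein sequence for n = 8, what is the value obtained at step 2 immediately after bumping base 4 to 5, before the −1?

step 0: 8 = 2^(2 + 1); sub 3 for 2: 3^(3 + 1); = 81; G_1 = 81−1 = 80
step 1: 80 = 2·3^3 + 2·3^2 + 2·3 + 2; sub 4 for 3: 2·4^4 + 2·4^2 + 2·4 + 2; = 554; G_2 = 554−1 = 553
step 2: 553 = 2·4^4 + 2·4^2 + 2·4 + 1; sub 5 for 4: 2·5^5 + 2·5^2 + 2·5 + 1; = 6311; G_3 = 6311−1 = 6310

6311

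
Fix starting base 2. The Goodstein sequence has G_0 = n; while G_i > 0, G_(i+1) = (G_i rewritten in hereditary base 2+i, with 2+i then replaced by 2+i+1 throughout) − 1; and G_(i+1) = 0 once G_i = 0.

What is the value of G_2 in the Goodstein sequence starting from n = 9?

(0) 9|_2 = 2^(2 + 1) + 1 ↦ 3^(3 + 1) + 1|_3 = 82 ⇒ 81
(1) 81|_3 = 3^(3 + 1) ↦ 4^(4 + 1)|_4 = 1024 ⇒ 1023
(2) 1023|_4 = 3·4^4 + 3·4^3 + 3·4^2 + 3·4 + 3 ↦ 3·5^5 + 3·5^3 + 3·5^2 + 3·5 + 3|_5 = 9843 ⇒ 9842

1023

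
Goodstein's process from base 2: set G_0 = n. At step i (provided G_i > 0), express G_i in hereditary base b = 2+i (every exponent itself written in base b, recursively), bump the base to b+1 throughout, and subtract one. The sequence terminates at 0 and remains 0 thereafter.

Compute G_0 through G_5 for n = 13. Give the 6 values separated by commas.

(0) 13|_2 = 2^(2 + 1) + 2^2 + 1 ↦ 3^(3 + 1) + 3^3 + 1|_3 = 109 ⇒ 108
(1) 108|_3 = 3^(3 + 1) + 3^3 ↦ 4^(4 + 1) + 4^4|_4 = 1280 ⇒ 1279
(2) 1279|_4 = 4^(4 + 1) + 3·4^3 + 3·4^2 + 3·4 + 3 ↦ 5^(5 + 1) + 3·5^3 + 3·5^2 + 3·5 + 3|_5 = 16093 ⇒ 16092
(3) 16092|_5 = 5^(5 + 1) + 3·5^3 + 3·5^2 + 3·5 + 2 ↦ 6^(6 + 1) + 3·6^3 + 3·6^2 + 3·6 + 2|_6 = 280712 ⇒ 280711
(4) 280711|_6 = 6^(6 + 1) + 3·6^3 + 3·6^2 + 3·6 + 1 ↦ 7^(7 + 1) + 3·7^3 + 3·7^2 + 3·7 + 1|_7 = 5765999 ⇒ 5765998

13, 108, 1279, 16092, 280711, 5765998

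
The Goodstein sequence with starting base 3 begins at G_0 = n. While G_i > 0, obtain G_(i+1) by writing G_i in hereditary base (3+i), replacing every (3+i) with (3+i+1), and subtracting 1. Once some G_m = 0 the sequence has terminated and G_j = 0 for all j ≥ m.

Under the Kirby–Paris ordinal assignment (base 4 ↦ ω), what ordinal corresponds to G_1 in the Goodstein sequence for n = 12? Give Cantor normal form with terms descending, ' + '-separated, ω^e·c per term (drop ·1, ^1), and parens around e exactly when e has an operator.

ω^2 + 3

12 —HB3→ 3^2 + 3 —bump→ 4^2 + 4 = 20 —(−1)→ 19
19 —HB4→ 4^2 + 3 —bump→ 5^2 + 3 = 28 —(−1)→ 27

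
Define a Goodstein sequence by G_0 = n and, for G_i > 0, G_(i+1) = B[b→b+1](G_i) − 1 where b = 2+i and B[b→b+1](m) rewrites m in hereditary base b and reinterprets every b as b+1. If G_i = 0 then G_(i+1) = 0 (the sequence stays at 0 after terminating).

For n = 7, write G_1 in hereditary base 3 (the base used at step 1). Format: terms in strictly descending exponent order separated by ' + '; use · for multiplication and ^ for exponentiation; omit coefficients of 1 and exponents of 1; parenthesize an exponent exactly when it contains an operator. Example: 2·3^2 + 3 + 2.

3^3 + 3

i=0: 7 = 2^2 + 2 + 1 (b=2); 2→3: 3^3 + 3 + 1 = 31; 31−1 = 30
i=1: 30 = 3^3 + 3 (b=3); 3→4: 4^4 + 4 = 260; 260−1 = 259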